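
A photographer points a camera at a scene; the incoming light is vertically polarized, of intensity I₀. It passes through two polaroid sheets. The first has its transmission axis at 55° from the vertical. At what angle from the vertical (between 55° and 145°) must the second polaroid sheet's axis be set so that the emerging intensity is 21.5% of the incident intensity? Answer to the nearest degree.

θ ≈ 91°

By Malus's law, I₁ = I₀ cos²(55° − 0°) = I₀ cos²(55°) = 0.329 I₀.
Need I₂/I₀ = 0.215, so cos²(θ − 55°) = 0.215 / 0.329 = 0.6535.
θ − 55° = arccos(√0.6535) = 36.1°, giving θ ≈ 55 + 36.1 = 91.1°.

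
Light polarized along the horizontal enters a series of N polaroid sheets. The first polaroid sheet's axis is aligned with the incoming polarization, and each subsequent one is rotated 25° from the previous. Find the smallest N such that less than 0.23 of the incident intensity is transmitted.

First polarizer is aligned with the polarization: full transmission.
Each further stage multiplies by cos²(25°) = 0.8214.
After N polarizers: T = 0.8214^(N−1). Require T < 0.23 ⇒ N−1 > ln(0.23)/ln(0.8214) = 7.47, so N−1 ≥ 8 and N = 9.
Check: N=9 gives T = 0.2072 < 0.23; N=8 gives T = 0.2523.

N = 9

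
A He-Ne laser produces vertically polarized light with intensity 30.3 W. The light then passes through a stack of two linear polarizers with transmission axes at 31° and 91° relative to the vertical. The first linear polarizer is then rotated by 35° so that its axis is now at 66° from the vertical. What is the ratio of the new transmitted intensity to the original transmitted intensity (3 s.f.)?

Before rotation:
I₁ = I₀ cos²(31° − 0°) = I₀ cos²(31°) = 0.7347 I₀.
I₂ = I₁ cos²(91° − 31°) = 0.7347 I₀ · cos²(60°) = 0.1837 I₀.
After rotation:
I₁ = I₀ cos²(66° − 0°) = I₀ cos²(66°) = 0.1654 I₀.
I₂ = I₁ cos²(91° − 66°) = 0.1654 I₀ · cos²(25°) = 0.1359 I₀.
Ratio = 0.1359 / 0.1837 = 0.7398.

I_new/I_old ≈ 0.740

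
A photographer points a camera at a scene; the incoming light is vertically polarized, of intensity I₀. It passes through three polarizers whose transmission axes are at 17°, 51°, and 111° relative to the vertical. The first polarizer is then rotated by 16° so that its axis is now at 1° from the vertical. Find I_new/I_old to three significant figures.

Before rotation:
I₁ = I₀ cos²(17° − 0°) = I₀ cos²(17°) = 0.9145 I₀.
I₂ = I₁ cos²(51° − 17°) = 0.9145 I₀ · cos²(34°) = 0.6286 I₀.
I₃ = I₂ cos²(111° − 51°) = 0.6286 I₀ · cos²(60°) = 0.1571 I₀.
After rotation:
I₁ = I₀ cos²(1° − 0°) = I₀ cos²(1°) = 0.9997 I₀.
I₂ = I₁ cos²(51° − 1°) = 0.9997 I₀ · cos²(50°) = 0.4131 I₀.
I₃ = I₂ cos²(111° − 51°) = 0.4131 I₀ · cos²(60°) = 0.1033 I₀.
Ratio = 0.1033 / 0.1571 = 0.6571.

I_new/I_old ≈ 0.657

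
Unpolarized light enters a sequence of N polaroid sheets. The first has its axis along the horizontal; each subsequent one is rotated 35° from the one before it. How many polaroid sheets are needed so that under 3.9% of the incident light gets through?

First polarizer halves the unpolarized light: factor 1/2.
Each further stage multiplies by cos²(35°) = 0.671.
After N polarizers: T = 0.5·0.671^(N−1). Require T < 0.039 ⇒ N−1 > ln(0.039/0.5)/ln(0.671) = 6.39, so N−1 ≥ 7 and N = 8.
Check: N=8 gives T = 0.03062 < 0.039; N=7 gives T = 0.04564.

N = 8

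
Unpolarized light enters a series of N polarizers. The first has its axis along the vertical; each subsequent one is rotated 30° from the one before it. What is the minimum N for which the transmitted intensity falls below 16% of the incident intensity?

N = 5

First polarizer halves the unpolarized light: factor 1/2.
Each further stage multiplies by cos²(30°) = 0.75.
After N polarizers: T = 0.5·0.75^(N−1). Require T < 0.16 ⇒ N−1 > ln(0.16/0.5)/ln(0.75) = 3.96, so N−1 ≥ 4 and N = 5.
Check: N=5 gives T = 0.1582 < 0.16; N=4 gives T = 0.2109.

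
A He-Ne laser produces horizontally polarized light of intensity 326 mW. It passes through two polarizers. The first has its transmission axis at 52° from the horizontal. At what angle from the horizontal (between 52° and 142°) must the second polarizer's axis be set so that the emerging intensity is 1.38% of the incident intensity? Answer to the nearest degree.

θ ≈ 131°

By Malus's law, I₁ = I₀ cos²(52° − 0°) = I₀ cos²(52°) = 0.379 I₀.
Need I₂/I₀ = 0.0138, so cos²(θ − 52°) = 0.0138 / 0.379 = 0.03641.
θ − 52° = arccos(√0.03641) = 79.0°, giving θ ≈ 52 + 79.0 = 131.0°.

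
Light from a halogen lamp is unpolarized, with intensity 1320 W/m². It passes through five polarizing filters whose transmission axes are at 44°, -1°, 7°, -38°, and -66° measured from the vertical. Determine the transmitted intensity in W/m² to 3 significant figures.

Unpolarized light through the first polarizer → I₁ = 1320 W/m²/2 = 660 W/m², polarized at 44°.
I₂ = I₁ · cos²(45°) = 660 · 0.5 = 330 W/m².
I₃ = I₂ · cos²(8°) = 330 · 0.9806 = 323.6 W/m².
I₄ = I₃ · cos²(45°) = 323.6 · 0.5 = 161.8 W/m².
I₅ = I₄ · cos²(28°) = 161.8 · 0.7796 = 126.1 W/m².

I ≈ 126 W/m²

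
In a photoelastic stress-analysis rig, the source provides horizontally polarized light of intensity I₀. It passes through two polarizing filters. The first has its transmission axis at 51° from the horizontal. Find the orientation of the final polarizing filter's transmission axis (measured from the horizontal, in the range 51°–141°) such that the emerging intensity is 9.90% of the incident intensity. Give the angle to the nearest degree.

I₁ = I₀ cos²(51° − 0°) = I₀ cos²(51°) = 0.396 I₀.
Need I₂/I₀ = 0.099, so cos²(θ − 51°) = 0.099 / 0.396 = 0.25.
θ − 51° = arccos(√0.25) = 60.0°, giving θ ≈ 51 + 60.0 = 111.0°.

θ ≈ 111°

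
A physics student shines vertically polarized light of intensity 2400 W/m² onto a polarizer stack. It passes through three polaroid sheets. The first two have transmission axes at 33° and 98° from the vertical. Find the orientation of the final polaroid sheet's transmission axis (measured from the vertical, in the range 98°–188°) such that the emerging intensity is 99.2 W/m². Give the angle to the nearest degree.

θ ≈ 153°

By Malus's law, I₁ = I₀ cos²(33° − 0°) = I₀ cos²(33°) = 0.7034 I₀.
I₂ = I₁ cos²(98° − 33°) = 0.7034 I₀ · cos²(65°) = 0.1256 I₀.
Target fraction: 99.2 / 2400 W/m² = 0.04133 of I₀.
Need I₃/I₀ = 0.04133, so cos²(θ − 98°) = 0.04133 / 0.1256 = 0.329.
θ − 98° = arccos(√0.329) = 55.0°, giving θ ≈ 98 + 55.0 = 153.0°.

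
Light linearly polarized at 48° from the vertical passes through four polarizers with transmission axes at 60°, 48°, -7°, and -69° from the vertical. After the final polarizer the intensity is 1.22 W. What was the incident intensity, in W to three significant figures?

By Malus's law, I₁ = I₀ cos²(60° − 48°) = I₀ cos²(12°) = 0.9568 I₀.
I₂ = I₁ cos²(48° − 60°) = 0.9568 I₀ · cos²(12°) = 0.9154 I₀.
I₃ = I₂ cos²(-7° − 48°) = 0.9154 I₀ · cos²(55°) = 0.3012 I₀.
I₄ = I₃ cos²(-69° + 7°) = 0.3012 I₀ · cos²(62°) = 0.06638 I₀.
So 1.22 W = 0.06638 I₀, giving I₀ = 1.22/0.06638 = 18.38 W.

I₀ ≈ 18.4 W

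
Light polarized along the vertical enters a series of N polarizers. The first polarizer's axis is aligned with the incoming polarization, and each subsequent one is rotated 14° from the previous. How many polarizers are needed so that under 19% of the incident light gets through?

First polarizer is aligned with the polarization: full transmission.
Each further stage multiplies by cos²(14°) = 0.9415.
After N polarizers: T = 0.9415^(N−1). Require T < 0.19 ⇒ N−1 > ln(0.19)/ln(0.9415) = 27.54, so N−1 ≥ 28 and N = 29.
Check: N=29 gives T = 0.1848 < 0.19; N=28 gives T = 0.1963.

N = 29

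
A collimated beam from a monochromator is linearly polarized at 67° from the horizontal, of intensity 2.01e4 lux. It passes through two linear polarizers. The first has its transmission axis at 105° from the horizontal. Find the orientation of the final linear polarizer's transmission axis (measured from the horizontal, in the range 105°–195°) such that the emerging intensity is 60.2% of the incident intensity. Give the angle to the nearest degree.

θ ≈ 115°

I₁ = I₀ cos²(105° − 67°) = I₀ cos²(38°) = 0.621 I₀.
Need I₂/I₀ = 0.602, so cos²(θ − 105°) = 0.602 / 0.621 = 0.9695.
θ − 105° = arccos(√0.9695) = 10.1°, giving θ ≈ 105 + 10.1 = 115.1°.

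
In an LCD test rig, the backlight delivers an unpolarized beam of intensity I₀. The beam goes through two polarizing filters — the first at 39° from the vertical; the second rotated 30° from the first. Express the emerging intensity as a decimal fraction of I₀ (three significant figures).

Unpolarized light through the first polarizer → I₁ = ½ I₀, now polarized at 39°.
I₂ = I₁ cos²(30°) = 0.5 · 0.75 I₀ = 0.375 I₀.
Transmitted fraction = 0.375.

≈ 0.375 I₀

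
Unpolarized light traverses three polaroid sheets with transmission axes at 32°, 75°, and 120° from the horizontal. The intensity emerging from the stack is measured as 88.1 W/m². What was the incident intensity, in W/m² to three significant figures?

I₀ ≈ 659 W/m²

Unpolarized light through the first polarizer → I₁ = ½ I₀, now polarized at 32°.
I₂ = I₁ cos²(75° − 32°) = 0.5 I₀ · cos²(43°) = 0.2674 I₀.
I₃ = I₂ cos²(120° − 75°) = 0.2674 I₀ · cos²(45°) = 0.1337 I₀.
So 88.1 W/m² = 0.1337 I₀, giving I₀ = 88.1/0.1337 = 658.8 W/m².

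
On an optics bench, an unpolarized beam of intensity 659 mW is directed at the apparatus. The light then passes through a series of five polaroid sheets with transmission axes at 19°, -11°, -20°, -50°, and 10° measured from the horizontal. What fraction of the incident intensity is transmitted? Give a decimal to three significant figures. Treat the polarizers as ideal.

Unpolarized light through the first polarizer → I₁ = 659 mW/2 = 329.5 mW, polarized at 19°.
I₂ = I₁ · cos²(30°) = 329.5 · 0.75 = 247.1 mW.
I₃ = I₂ · cos²(9°) = 247.1 · 0.9755 = 241.1 mW.
I₄ = I₃ · cos²(30°) = 241.1 · 0.75 = 180.8 mW.
I₅ = I₄ · cos²(60°) = 180.8 · 0.25 = 45.2 mW.
Transmitted fraction = 0.06859.

I/I₀ ≈ 0.0686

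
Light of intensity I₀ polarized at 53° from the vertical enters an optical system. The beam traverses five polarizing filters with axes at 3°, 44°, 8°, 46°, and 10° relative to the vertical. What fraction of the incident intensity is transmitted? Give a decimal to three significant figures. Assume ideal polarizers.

I₁ = I₀ cos²(3° − 53°) = I₀ cos²(50°) = 0.4132 I₀.
I₂ = I₁ cos²(44° − 3°) = 0.4132 I₀ · cos²(41°) = 0.2353 I₀.
I₃ = I₂ cos²(8° − 44°) = 0.2353 I₀ · cos²(36°) = 0.154 I₀.
I₄ = I₃ cos²(46° − 8°) = 0.154 I₀ · cos²(38°) = 0.09565 I₀.
I₅ = I₄ cos²(10° − 46°) = 0.09565 I₀ · cos²(36°) = 0.0626 I₀.
Transmitted fraction = 0.0626.

≈ 0.0626 I₀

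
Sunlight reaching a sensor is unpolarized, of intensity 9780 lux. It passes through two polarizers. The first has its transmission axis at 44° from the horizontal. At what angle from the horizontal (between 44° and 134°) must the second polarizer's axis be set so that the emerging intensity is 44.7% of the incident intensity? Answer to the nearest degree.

θ ≈ 63°

Unpolarized light through the first polarizer → I₁ = ½ I₀, now polarized at 44°.
Need I₂/I₀ = 0.447, so cos²(θ − 44°) = 0.447 / 0.5 = 0.894.
θ − 44° = arccos(√0.894) = 19.0°, giving θ ≈ 44 + 19.0 = 63.0°.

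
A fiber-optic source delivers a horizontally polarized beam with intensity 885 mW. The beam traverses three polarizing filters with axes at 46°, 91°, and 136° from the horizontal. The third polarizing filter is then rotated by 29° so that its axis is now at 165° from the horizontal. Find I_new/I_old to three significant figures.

I_new/I_old ≈ 0.152

Before rotation:
By Malus's law, I₁ = I₀ cos²(46° − 0°) = I₀ cos²(46°) = 0.4826 I₀.
I₂ = I₁ cos²(91° − 46°) = 0.4826 I₀ · cos²(45°) = 0.2413 I₀.
I₃ = I₂ cos²(136° − 91°) = 0.2413 I₀ · cos²(45°) = 0.1206 I₀.
After rotation:
I₁ = I₀ cos²(46° − 0°) = I₀ cos²(46°) = 0.4826 I₀.
I₂ = I₁ cos²(91° − 46°) = 0.4826 I₀ · cos²(45°) = 0.2413 I₀.
I₃ = I₂ cos²(165° − 91°) = 0.2413 I₀ · cos²(74°) = 0.01833 I₀.
Ratio = 0.01833 / 0.1206 = 0.152.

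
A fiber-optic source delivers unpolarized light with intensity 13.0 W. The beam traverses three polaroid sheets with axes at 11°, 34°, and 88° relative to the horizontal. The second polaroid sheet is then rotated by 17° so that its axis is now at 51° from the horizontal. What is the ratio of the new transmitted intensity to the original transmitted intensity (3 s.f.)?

I_new/I_old ≈ 1.28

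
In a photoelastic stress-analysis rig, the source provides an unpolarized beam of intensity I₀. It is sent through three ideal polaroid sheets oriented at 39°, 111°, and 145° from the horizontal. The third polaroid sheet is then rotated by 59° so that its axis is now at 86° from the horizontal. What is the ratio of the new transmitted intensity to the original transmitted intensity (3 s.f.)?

Before rotation:
Unpolarized light through the first polarizer → I₁ = ½ I₀, now polarized at 39°.
I₂ = I₁ cos²(111° − 39°) = 0.5 I₀ · cos²(72°) = 0.04775 I₀.
I₃ = I₂ cos²(145° − 111°) = 0.04775 I₀ · cos²(34°) = 0.03282 I₀.
After rotation:
Unpolarized light through the first polarizer → I₁ = ½ I₀, now polarized at 39°.
I₂ = I₁ cos²(111° − 39°) = 0.5 I₀ · cos²(72°) = 0.04775 I₀.
I₃ = I₂ cos²(86° − 111°) = 0.04775 I₀ · cos²(25°) = 0.03922 I₀.
Ratio = 0.03922 / 0.03282 = 1.195.

I_new/I_old ≈ 1.20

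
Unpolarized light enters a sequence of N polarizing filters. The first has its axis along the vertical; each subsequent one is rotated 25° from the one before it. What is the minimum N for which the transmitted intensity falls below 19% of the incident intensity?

First polarizer halves the unpolarized light: factor 1/2.
Each further stage multiplies by cos²(25°) = 0.8214.
After N polarizers: T = 0.5·0.8214^(N−1). Require T < 0.19 ⇒ N−1 > ln(0.19/0.5)/ln(0.8214) = 4.92, so N−1 ≥ 5 and N = 6.
Check: N=6 gives T = 0.187 < 0.19; N=5 gives T = 0.2276.

N = 6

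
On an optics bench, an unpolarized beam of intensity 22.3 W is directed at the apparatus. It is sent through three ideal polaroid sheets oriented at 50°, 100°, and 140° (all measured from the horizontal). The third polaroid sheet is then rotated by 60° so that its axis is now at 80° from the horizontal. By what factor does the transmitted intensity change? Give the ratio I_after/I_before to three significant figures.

I_new/I_old ≈ 1.50

Before rotation:
Unpolarized light through the first polarizer → I₁ = ½ I₀, now polarized at 50°.
I₂ = I₁ cos²(100° − 50°) = 0.5 I₀ · cos²(50°) = 0.2066 I₀.
I₃ = I₂ cos²(140° − 100°) = 0.2066 I₀ · cos²(40°) = 0.1212 I₀.
After rotation:
Unpolarized light through the first polarizer → I₁ = ½ I₀, now polarized at 50°.
I₂ = I₁ cos²(100° − 50°) = 0.5 I₀ · cos²(50°) = 0.2066 I₀.
I₃ = I₂ cos²(80° − 100°) = 0.2066 I₀ · cos²(20°) = 0.1824 I₀.
Ratio = 0.1824 / 0.1212 = 1.505.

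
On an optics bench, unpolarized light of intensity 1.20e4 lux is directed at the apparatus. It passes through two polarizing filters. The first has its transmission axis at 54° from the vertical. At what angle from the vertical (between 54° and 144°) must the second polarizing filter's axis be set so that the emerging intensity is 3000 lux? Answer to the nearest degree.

θ ≈ 99°

Unpolarized light through the first polarizer → I₁ = ½ I₀, now polarized at 54°.
Target fraction: 3000 / 1.20e4 lux = 0.25 of I₀.
Need I₂/I₀ = 0.25, so cos²(θ − 54°) = 0.25 / 0.5 = 0.5.
θ − 54° = arccos(√0.5) = 45.0°, giving θ ≈ 54 + 45.0 = 99.0°.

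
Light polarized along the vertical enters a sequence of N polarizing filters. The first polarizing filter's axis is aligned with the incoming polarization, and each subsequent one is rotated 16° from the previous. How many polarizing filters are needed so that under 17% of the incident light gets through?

First polarizer is aligned with the polarization: full transmission.
Each further stage multiplies by cos²(16°) = 0.924.
After N polarizers: T = 0.924^(N−1). Require T < 0.17 ⇒ N−1 > ln(0.17)/ln(0.924) = 22.42, so N−1 ≥ 23 and N = 24.
Check: N=24 gives T = 0.1624 < 0.17; N=23 gives T = 0.1758.

N = 24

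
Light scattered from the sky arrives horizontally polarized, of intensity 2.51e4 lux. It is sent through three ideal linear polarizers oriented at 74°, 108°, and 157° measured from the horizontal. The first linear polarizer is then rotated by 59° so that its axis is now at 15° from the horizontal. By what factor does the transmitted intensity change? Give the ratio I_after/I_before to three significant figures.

I_new/I_old ≈ 0.0489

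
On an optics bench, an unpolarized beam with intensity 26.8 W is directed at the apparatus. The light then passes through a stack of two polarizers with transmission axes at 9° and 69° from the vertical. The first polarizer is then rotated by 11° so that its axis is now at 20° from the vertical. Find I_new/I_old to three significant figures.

I_new/I_old ≈ 1.72

Before rotation:
Unpolarized light through the first polarizer → I₁ = ½ I₀, now polarized at 9°.
I₂ = I₁ cos²(69° − 9°) = 0.5 I₀ · cos²(60°) = 0.125 I₀.
After rotation:
Unpolarized light through the first polarizer → I₁ = ½ I₀, now polarized at 20°.
I₂ = I₁ cos²(69° − 20°) = 0.5 I₀ · cos²(49°) = 0.2152 I₀.
Ratio = 0.2152 / 0.125 = 1.722.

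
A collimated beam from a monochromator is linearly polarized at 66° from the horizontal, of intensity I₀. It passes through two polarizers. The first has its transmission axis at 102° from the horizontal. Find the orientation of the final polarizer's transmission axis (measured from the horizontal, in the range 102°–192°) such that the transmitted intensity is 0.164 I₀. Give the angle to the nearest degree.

By Malus's law, I₁ = I₀ cos²(102° − 66°) = I₀ cos²(36°) = 0.6545 I₀.
Need I₂/I₀ = 0.164, so cos²(θ − 102°) = 0.164 / 0.6545 = 0.2506.
θ − 102° = arccos(√0.2506) = 60.0°, giving θ ≈ 102 + 60.0 = 162.0°.

θ ≈ 162°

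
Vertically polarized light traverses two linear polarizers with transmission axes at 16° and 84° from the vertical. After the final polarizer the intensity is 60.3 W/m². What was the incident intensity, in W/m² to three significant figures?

I₀ ≈ 465 W/m²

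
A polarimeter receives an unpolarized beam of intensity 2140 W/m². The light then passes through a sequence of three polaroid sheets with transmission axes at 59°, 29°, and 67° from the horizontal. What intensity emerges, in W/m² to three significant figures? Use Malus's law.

Unpolarized light through the first polarizer → I₁ = 2140 W/m²/2 = 1070 W/m², polarized at 59°.
I₂ = I₁ · cos²(30°) = 1070 · 0.75 = 802.5 W/m².
I₃ = I₂ · cos²(38°) = 802.5 · 0.621 = 498.3 W/m².

I ≈ 498 W/m²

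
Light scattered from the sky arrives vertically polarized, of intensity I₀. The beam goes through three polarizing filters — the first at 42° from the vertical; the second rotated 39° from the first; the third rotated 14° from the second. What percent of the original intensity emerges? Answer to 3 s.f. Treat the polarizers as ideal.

By Malus's law, I₁ = I₀ cos²(42° − 0°) = I₀ cos²(42°) = 0.5523 I₀.
I₂ = I₁ cos²(39°) = 0.5523 · 0.604 I₀ = 0.3335 I₀.
I₃ = I₂ cos²(14°) = 0.3335 · 0.9415 I₀ = 0.314 I₀.
That is 31.4% of the incident intensity.

≈ 31.4%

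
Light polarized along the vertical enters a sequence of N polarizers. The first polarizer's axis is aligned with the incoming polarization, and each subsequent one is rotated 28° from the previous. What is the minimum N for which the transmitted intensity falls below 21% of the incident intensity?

N = 8

First polarizer is aligned with the polarization: full transmission.
Each further stage multiplies by cos²(28°) = 0.7796.
After N polarizers: T = 0.7796^(N−1). Require T < 0.21 ⇒ N−1 > ln(0.21)/ln(0.7796) = 6.27, so N−1 ≥ 7 and N = 8.
Check: N=8 gives T = 0.175 < 0.21; N=7 gives T = 0.2245.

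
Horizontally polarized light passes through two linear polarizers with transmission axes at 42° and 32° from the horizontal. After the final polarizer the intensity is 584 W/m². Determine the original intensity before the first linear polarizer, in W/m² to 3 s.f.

I₀ ≈ 1090 W/m²

By Malus's law, I₁ = I₀ cos²(42° − 0°) = I₀ cos²(42°) = 0.5523 I₀.
I₂ = I₁ cos²(32° − 42°) = 0.5523 I₀ · cos²(10°) = 0.5356 I₀.
So 584 W/m² = 0.5356 I₀, giving I₀ = 584/0.5356 = 1090 W/m².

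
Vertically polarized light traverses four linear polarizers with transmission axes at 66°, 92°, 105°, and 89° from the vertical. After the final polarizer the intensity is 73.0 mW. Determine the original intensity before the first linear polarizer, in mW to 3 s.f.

I₀ ≈ 623 mW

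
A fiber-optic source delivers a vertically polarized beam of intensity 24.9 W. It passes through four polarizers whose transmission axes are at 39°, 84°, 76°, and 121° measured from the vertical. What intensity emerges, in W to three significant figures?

I₁ = 24.9 W · cos²(39°) = 15.04 W.
I₂ = I₁ · cos²(45°) = 15.04 · 0.5 = 7.519 W.
I₃ = I₂ · cos²(8°) = 7.519 · 0.9806 = 7.374 W.
I₄ = I₃ · cos²(45°) = 7.374 · 0.5 = 3.687 W.

I ≈ 3.69 W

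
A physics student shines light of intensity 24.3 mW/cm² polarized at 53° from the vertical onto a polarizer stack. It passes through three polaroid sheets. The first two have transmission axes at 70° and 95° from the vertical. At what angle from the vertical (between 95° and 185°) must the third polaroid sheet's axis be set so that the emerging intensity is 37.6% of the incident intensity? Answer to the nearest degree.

I₁ = I₀ cos²(70° − 53°) = I₀ cos²(17°) = 0.9145 I₀.
I₂ = I₁ cos²(95° − 70°) = 0.9145 I₀ · cos²(25°) = 0.7512 I₀.
Need I₃/I₀ = 0.376, so cos²(θ − 95°) = 0.376 / 0.7512 = 0.5005.
θ − 95° = arccos(√0.5005) = 45.0°, giving θ ≈ 95 + 45.0 = 140.0°.

θ ≈ 140°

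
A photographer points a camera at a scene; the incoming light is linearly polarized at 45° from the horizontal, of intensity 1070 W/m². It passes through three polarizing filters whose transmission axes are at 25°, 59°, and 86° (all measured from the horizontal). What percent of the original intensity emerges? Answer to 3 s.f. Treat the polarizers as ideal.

I₁ = 1070 W/m² · cos²(20°) = 944.8 W/m².
I₂ = I₁ · cos²(34°) = 944.8 · 0.6873 = 649.4 W/m².
I₃ = I₂ · cos²(27°) = 649.4 · 0.7939 = 515.5 W/m².
That is 48.18% of the incident intensity.

≈ 48.2%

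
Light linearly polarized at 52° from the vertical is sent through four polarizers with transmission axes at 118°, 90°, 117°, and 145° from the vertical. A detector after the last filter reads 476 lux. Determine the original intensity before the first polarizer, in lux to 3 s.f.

I₀ ≈ 5960 lux

By Malus's law, I₁ = I₀ cos²(118° − 52°) = I₀ cos²(66°) = 0.1654 I₀.
I₂ = I₁ cos²(90° − 118°) = 0.1654 I₀ · cos²(28°) = 0.129 I₀.
I₃ = I₂ cos²(117° − 90°) = 0.129 I₀ · cos²(27°) = 0.1024 I₀.
I₄ = I₃ cos²(145° − 117°) = 0.1024 I₀ · cos²(28°) = 0.07982 I₀.
So 476 lux = 0.07982 I₀, giving I₀ = 476/0.07982 = 5963 lux.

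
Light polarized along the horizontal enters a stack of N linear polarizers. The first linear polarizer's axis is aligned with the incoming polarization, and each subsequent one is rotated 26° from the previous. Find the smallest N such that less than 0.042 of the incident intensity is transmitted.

First polarizer is aligned with the polarization: full transmission.
Each further stage multiplies by cos²(26°) = 0.8078.
After N polarizers: T = 0.8078^(N−1). Require T < 0.042 ⇒ N−1 > ln(0.042)/ln(0.8078) = 14.85, so N−1 ≥ 15 and N = 16.
Check: N=16 gives T = 0.04072 < 0.042; N=15 gives T = 0.05041.

N = 16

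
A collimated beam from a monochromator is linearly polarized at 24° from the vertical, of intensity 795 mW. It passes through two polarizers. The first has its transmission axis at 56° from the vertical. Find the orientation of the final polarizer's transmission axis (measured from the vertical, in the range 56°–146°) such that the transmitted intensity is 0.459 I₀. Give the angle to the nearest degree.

I₁ = I₀ cos²(56° − 24°) = I₀ cos²(32°) = 0.7192 I₀.
Need I₂/I₀ = 0.459, so cos²(θ − 56°) = 0.459 / 0.7192 = 0.6382.
θ − 56° = arccos(√0.6382) = 37.0°, giving θ ≈ 56 + 37.0 = 93.0°.

θ ≈ 93°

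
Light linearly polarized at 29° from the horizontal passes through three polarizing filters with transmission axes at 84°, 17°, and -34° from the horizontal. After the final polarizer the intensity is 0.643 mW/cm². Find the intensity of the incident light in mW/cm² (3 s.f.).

I₁ = I₀ cos²(84° − 29°) = I₀ cos²(55°) = 0.329 I₀.
I₂ = I₁ cos²(17° − 84°) = 0.329 I₀ · cos²(67°) = 0.05023 I₀.
I₃ = I₂ cos²(-34° − 17°) = 0.05023 I₀ · cos²(51°) = 0.01989 I₀.
So 0.643 mW/cm² = 0.01989 I₀, giving I₀ = 0.643/0.01989 = 32.32 mW/cm².

I₀ ≈ 32.3 mW/cm²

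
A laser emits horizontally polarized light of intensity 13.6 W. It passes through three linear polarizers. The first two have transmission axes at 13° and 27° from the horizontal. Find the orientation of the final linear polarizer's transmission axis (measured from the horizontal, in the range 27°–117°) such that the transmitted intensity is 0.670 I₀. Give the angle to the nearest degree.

I₁ = I₀ cos²(13° − 0°) = I₀ cos²(13°) = 0.9494 I₀.
I₂ = I₁ cos²(27° − 13°) = 0.9494 I₀ · cos²(14°) = 0.8938 I₀.
Need I₃/I₀ = 0.67, so cos²(θ − 27°) = 0.67 / 0.8938 = 0.7496.
θ − 27° = arccos(√0.7496) = 30.0°, giving θ ≈ 27 + 30.0 = 57.0°.

θ ≈ 57°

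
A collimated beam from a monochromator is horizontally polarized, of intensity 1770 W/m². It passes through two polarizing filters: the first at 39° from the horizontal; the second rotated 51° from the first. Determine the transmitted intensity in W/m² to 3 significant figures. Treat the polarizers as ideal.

I ≈ 423 W/m²

I₁ = 1770 W/m² · cos²(39°) = 1069 W/m².
I₂ = I₁ · cos²(51°) = 1069 · 0.396 = 423.4 W/m².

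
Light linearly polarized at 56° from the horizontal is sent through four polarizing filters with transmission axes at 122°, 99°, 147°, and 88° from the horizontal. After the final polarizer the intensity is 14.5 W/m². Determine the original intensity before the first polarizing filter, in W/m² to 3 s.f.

By Malus's law, I₁ = I₀ cos²(122° − 56°) = I₀ cos²(66°) = 0.1654 I₀.
I₂ = I₁ cos²(99° − 122°) = 0.1654 I₀ · cos²(23°) = 0.1402 I₀.
I₃ = I₂ cos²(147° − 99°) = 0.1402 I₀ · cos²(48°) = 0.06276 I₀.
I₄ = I₃ cos²(88° − 147°) = 0.06276 I₀ · cos²(59°) = 0.01665 I₀.
So 14.5 W/m² = 0.01665 I₀, giving I₀ = 14.5/0.01665 = 870.9 W/m².

I₀ ≈ 871 W/m²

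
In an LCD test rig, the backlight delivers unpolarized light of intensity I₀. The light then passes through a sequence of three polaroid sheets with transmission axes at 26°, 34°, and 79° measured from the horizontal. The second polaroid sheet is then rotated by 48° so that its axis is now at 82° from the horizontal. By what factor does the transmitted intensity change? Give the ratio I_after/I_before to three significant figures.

I_new/I_old ≈ 0.636

Before rotation:
Unpolarized light through the first polarizer → I₁ = ½ I₀, now polarized at 26°.
I₂ = I₁ cos²(34° − 26°) = 0.5 I₀ · cos²(8°) = 0.4903 I₀.
I₃ = I₂ cos²(79° − 34°) = 0.4903 I₀ · cos²(45°) = 0.2452 I₀.
After rotation:
Unpolarized light through the first polarizer → I₁ = ½ I₀, now polarized at 26°.
I₂ = I₁ cos²(82° − 26°) = 0.5 I₀ · cos²(56°) = 0.1563 I₀.
I₃ = I₂ cos²(79° − 82°) = 0.1563 I₀ · cos²(3°) = 0.1559 I₀.
Ratio = 0.1559 / 0.2452 = 0.636.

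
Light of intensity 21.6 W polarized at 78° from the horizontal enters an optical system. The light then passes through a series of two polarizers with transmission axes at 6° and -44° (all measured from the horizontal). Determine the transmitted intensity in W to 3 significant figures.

I ≈ 0.852 W

I₁ = 21.6 W · cos²(72°) = 2.063 W.
I₂ = I₁ · cos²(50°) = 2.063 · 0.4132 = 0.8522 W.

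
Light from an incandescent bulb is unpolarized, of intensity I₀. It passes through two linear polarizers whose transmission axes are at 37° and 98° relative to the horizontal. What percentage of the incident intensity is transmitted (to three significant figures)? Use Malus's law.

≈ 11.8%

Unpolarized light through the first polarizer → I₁ = ½ I₀, now polarized at 37°.
I₂ = I₁ cos²(98° − 37°) = 0.5 I₀ · cos²(61°) = 0.1175 I₀.
That is 11.75% of the incident intensity.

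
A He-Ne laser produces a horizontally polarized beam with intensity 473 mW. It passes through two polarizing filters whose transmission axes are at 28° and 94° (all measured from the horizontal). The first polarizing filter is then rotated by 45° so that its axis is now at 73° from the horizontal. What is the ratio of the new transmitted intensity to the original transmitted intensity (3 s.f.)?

I_new/I_old ≈ 0.578

Before rotation:
I₁ = I₀ cos²(28° − 0°) = I₀ cos²(28°) = 0.7796 I₀.
I₂ = I₁ cos²(94° − 28°) = 0.7796 I₀ · cos²(66°) = 0.129 I₀.
After rotation:
I₁ = I₀ cos²(73° − 0°) = I₀ cos²(73°) = 0.08548 I₀.
I₂ = I₁ cos²(94° − 73°) = 0.08548 I₀ · cos²(21°) = 0.0745 I₀.
Ratio = 0.0745 / 0.129 = 0.5777.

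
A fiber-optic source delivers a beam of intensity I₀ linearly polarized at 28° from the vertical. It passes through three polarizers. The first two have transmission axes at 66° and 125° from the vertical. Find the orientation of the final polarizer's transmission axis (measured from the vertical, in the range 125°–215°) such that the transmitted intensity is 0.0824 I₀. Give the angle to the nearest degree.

θ ≈ 170°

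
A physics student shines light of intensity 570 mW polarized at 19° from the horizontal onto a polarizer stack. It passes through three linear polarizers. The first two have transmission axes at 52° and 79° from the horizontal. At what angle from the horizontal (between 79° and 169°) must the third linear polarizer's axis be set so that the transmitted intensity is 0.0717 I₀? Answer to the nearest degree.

θ ≈ 148°

I₁ = I₀ cos²(52° − 19°) = I₀ cos²(33°) = 0.7034 I₀.
I₂ = I₁ cos²(79° − 52°) = 0.7034 I₀ · cos²(27°) = 0.5584 I₀.
Need I₃/I₀ = 0.0717, so cos²(θ − 79°) = 0.0717 / 0.5584 = 0.1284.
θ − 79° = arccos(√0.1284) = 69.0°, giving θ ≈ 79 + 69.0 = 148.0°.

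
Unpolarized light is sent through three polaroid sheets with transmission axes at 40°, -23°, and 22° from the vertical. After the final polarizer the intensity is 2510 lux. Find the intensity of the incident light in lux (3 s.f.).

Unpolarized light through the first polarizer → I₁ = ½ I₀, now polarized at 40°.
I₂ = I₁ cos²(-23° − 40°) = 0.5 I₀ · cos²(63°) = 0.1031 I₀.
I₃ = I₂ cos²(22° + 23°) = 0.1031 I₀ · cos²(45°) = 0.05153 I₀.
So 2510 lux = 0.05153 I₀, giving I₀ = 2510/0.05153 = 4.871e+04 lux.

I₀ ≈ 4.87e4 lux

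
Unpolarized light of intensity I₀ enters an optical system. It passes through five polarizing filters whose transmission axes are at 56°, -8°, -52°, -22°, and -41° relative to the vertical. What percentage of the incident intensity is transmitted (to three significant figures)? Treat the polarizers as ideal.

≈ 3.33%

Unpolarized light through the first polarizer → I₁ = ½ I₀, now polarized at 56°.
I₂ = I₁ cos²(-8° − 56°) = 0.5 I₀ · cos²(64°) = 0.09608 I₀.
I₃ = I₂ cos²(-52° + 8°) = 0.09608 I₀ · cos²(44°) = 0.04972 I₀.
I₄ = I₃ cos²(-22° + 52°) = 0.04972 I₀ · cos²(30°) = 0.03729 I₀.
I₅ = I₄ cos²(-41° + 22°) = 0.03729 I₀ · cos²(19°) = 0.03334 I₀.
That is 3.334% of the incident intensity.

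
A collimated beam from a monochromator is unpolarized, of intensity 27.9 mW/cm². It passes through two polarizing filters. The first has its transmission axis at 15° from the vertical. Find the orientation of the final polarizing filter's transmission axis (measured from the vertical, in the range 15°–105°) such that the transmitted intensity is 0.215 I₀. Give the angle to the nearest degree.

Unpolarized light through the first polarizer → I₁ = ½ I₀, now polarized at 15°.
Need I₂/I₀ = 0.215, so cos²(θ − 15°) = 0.215 / 0.5 = 0.43.
θ − 15° = arccos(√0.43) = 49.0°, giving θ ≈ 15 + 49.0 = 64.0°.

θ ≈ 64°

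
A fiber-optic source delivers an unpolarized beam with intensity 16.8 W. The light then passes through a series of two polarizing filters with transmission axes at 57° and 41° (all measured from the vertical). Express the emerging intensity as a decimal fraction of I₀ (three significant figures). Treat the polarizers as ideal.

I/I₀ ≈ 0.462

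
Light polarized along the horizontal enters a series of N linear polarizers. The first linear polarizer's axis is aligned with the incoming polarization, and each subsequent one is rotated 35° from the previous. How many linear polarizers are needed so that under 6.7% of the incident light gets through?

N = 8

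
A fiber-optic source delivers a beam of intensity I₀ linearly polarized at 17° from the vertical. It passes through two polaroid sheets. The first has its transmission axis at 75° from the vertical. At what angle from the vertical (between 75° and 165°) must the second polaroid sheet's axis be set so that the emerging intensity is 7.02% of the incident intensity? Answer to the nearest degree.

θ ≈ 135°

I₁ = I₀ cos²(75° − 17°) = I₀ cos²(58°) = 0.2808 I₀.
Need I₂/I₀ = 0.0702, so cos²(θ − 75°) = 0.0702 / 0.2808 = 0.25.
θ − 75° = arccos(√0.25) = 60.0°, giving θ ≈ 75 + 60.0 = 135.0°.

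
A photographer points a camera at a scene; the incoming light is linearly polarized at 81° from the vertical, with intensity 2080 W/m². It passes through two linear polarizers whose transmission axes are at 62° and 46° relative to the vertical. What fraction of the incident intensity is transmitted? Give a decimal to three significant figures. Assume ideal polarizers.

I/I₀ ≈ 0.826

I₁ = 2080 W/m² · cos²(19°) = 1860 W/m².
I₂ = I₁ · cos²(16°) = 1860 · 0.924 = 1718 W/m².
Transmitted fraction = 0.8261.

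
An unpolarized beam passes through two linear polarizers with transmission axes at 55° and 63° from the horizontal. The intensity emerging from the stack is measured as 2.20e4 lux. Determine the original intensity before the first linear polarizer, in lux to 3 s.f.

Unpolarized light through the first polarizer → I₁ = ½ I₀, now polarized at 55°.
I₂ = I₁ cos²(63° − 55°) = 0.5 I₀ · cos²(8°) = 0.4903 I₀.
So 2.20e4 lux = 0.4903 I₀, giving I₀ = 2.20e4/0.4903 = 4.487e+04 lux.

I₀ ≈ 4.49e4 lux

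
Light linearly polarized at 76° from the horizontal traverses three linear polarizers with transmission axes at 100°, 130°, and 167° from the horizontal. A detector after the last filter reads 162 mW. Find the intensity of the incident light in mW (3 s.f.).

I₀ ≈ 406 mW

By Malus's law, I₁ = I₀ cos²(100° − 76°) = I₀ cos²(24°) = 0.8346 I₀.
I₂ = I₁ cos²(130° − 100°) = 0.8346 I₀ · cos²(30°) = 0.6259 I₀.
I₃ = I₂ cos²(167° − 130°) = 0.6259 I₀ · cos²(37°) = 0.3992 I₀.
So 162 mW = 0.3992 I₀, giving I₀ = 162/0.3992 = 405.8 mW.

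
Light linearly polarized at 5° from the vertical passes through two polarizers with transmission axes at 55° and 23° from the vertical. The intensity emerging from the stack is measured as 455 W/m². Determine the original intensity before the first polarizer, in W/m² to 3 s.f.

I₀ ≈ 1530 W/m²

I₁ = I₀ cos²(55° − 5°) = I₀ cos²(50°) = 0.4132 I₀.
I₂ = I₁ cos²(23° − 55°) = 0.4132 I₀ · cos²(32°) = 0.2972 I₀.
So 455 W/m² = 0.2972 I₀, giving I₀ = 455/0.2972 = 1531 W/m².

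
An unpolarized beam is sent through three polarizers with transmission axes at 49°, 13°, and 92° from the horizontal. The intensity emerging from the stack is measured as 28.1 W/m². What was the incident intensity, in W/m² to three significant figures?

Unpolarized light through the first polarizer → I₁ = ½ I₀, now polarized at 49°.
I₂ = I₁ cos²(13° − 49°) = 0.5 I₀ · cos²(36°) = 0.3273 I₀.
I₃ = I₂ cos²(92° − 13°) = 0.3273 I₀ · cos²(79°) = 0.01191 I₀.
So 28.1 W/m² = 0.01191 I₀, giving I₀ = 28.1/0.01191 = 2358 W/m².

I₀ ≈ 2360 W/m²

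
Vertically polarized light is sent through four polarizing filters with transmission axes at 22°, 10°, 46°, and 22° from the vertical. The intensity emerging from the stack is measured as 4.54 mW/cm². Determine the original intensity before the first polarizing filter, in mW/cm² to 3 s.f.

By Malus's law, I₁ = I₀ cos²(22° − 0°) = I₀ cos²(22°) = 0.8597 I₀.
I₂ = I₁ cos²(10° − 22°) = 0.8597 I₀ · cos²(12°) = 0.8225 I₀.
I₃ = I₂ cos²(46° − 10°) = 0.8225 I₀ · cos²(36°) = 0.5383 I₀.
I₄ = I₃ cos²(22° − 46°) = 0.5383 I₀ · cos²(24°) = 0.4493 I₀.
So 4.54 mW/cm² = 0.4493 I₀, giving I₀ = 4.54/0.4493 = 10.11 mW/cm².

I₀ ≈ 10.1 mW/cm²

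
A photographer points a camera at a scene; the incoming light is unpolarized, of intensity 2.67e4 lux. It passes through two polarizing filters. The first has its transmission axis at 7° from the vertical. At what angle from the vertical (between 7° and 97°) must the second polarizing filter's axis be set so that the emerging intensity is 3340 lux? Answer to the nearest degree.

Unpolarized light through the first polarizer → I₁ = ½ I₀, now polarized at 7°.
Target fraction: 3340 / 2.67e4 lux = 0.1251 of I₀.
Need I₂/I₀ = 0.1251, so cos²(θ − 7°) = 0.1251 / 0.5 = 0.2502.
θ − 7° = arccos(√0.2502) = 60.0°, giving θ ≈ 7 + 60.0 = 67.0°.

θ ≈ 67°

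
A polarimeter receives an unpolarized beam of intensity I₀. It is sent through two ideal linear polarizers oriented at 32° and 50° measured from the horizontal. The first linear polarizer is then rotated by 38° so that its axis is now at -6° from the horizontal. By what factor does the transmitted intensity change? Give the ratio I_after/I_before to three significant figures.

I_new/I_old ≈ 0.346

Before rotation:
Unpolarized light through the first polarizer → I₁ = ½ I₀, now polarized at 32°.
I₂ = I₁ cos²(50° − 32°) = 0.5 I₀ · cos²(18°) = 0.4523 I₀.
After rotation:
Unpolarized light through the first polarizer → I₁ = ½ I₀, now polarized at -6°.
I₂ = I₁ cos²(50° + 6°) = 0.5 I₀ · cos²(56°) = 0.1563 I₀.
Ratio = 0.1563 / 0.4523 = 0.3457.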